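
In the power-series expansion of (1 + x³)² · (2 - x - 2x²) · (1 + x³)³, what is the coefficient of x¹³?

(1 + x³)² has coefficients 1,0,0,2,0,0,1 for degrees 0…6.
(2 - x - 2x²) has coefficients 2,-1,-2,0,0,0,0,0,0,0,0,0,0,0 for degrees 0…13.
Finally multiplying by (1 + x³)³, the product of all factors after the first has coefficients 2,-1,-2,6,-3,-6,6,-3,-6,2,-1,-2,0,0 for degrees 0…13.
[x¹³] = 1·0 + 2·(-1) + 1·(-3) = -5.

-5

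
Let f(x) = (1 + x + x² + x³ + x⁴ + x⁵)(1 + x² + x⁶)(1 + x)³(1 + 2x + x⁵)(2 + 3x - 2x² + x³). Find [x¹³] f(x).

148

(1 + x + x² + x³ + x⁴ + x⁵) has coefficients 1,1,1,1,1,1 for degrees 0…5.
(1 + x² + x⁶) has coefficients 1,0,1,0,0,0,1,0,0,0,0,0,0,0 for degrees 0…13.
Multiplying by (1 + x)³ gives running coefficients 1,3,4,4,3,1,1,3,3,1,0,0,0,0 for degrees 0…13.
Multiplying by (1 + 2x + x⁵) gives running coefficients 1,5,10,12,11,8,6,9,13,10,3,1,3,3 for degrees 0…13.
Finally multiplying by (2 + 3x - 2x² + x³), the product of all factors after the first has coefficients 2,13,33,45,43,35,26,31,49,47,19,4,13,16 for degrees 0…13.
[x¹³] = 1·16 + 1·13 + 1·4 + 1·19 + 1·47 + 1·49 = 148.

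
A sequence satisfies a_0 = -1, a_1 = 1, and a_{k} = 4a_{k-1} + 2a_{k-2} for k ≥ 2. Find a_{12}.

The ordinary generating function has denominator 1 - 4t - 2t^2.
Iterating the recurrence: a_0,…,a_{12} = -1, 1, 2, 10, 44, 196, 872, 3880, 17264, 76816, 341792, 1520800, 6766784.

6766784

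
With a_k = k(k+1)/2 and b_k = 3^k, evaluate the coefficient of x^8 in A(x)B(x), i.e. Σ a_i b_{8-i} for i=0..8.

7356

The convolution is the t^8 coefficient of A(t)B(t).
Σ = 0·6561 + 1·2187 + 3·729 + 6·243 + 10·81 + 15·27 + 21·9 + 28·3 + 36·1 = 7356.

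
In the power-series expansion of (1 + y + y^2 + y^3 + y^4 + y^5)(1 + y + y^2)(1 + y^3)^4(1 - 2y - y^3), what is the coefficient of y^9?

(1 + y + y^2 + y^3 + y^4 + y^5) has coefficients 1,1,1,1,1,1 for degrees 0…5.
(1 + y + y^2) has coefficients 1,1,1,0,0,0,0,0,0,0 for degrees 0…9.
Multiplying by (1 + y^3)^4 gives running coefficients 1,1,1,4,4,4,6,6,6,4 for degrees 0…9.
Finally multiplying by (1 - 2y - y^3), the product of all factors after the first has coefficients 1,-1,-1,1,-5,-5,-6,-10,-10,-14 for degrees 0…9.
[y^9] = 1·(-14) + 1·(-10) + 1·(-10) + 1·(-6) + 1·(-5) + 1·(-5) = -50.

-50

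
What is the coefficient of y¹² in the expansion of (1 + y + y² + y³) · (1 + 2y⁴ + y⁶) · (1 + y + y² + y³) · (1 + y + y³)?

(1 + y + y² + y³) has coefficients 1,1,1,1 for degrees 0…3.
(1 + 2y⁴ + y⁶) has coefficients 1,0,0,0,2,0,1,0,0,0,0,0,0 for degrees 0…12.
Multiplying by (1 + y + y² + y³) gives running coefficients 1,1,1,1,2,2,3,3,1,1,0,0,0 for degrees 0…12.
Finally multiplying by (1 + y + y³), the product of all factors after the first has coefficients 1,2,2,3,4,5,6,8,6,5,4,1,1 for degrees 0…12.
[y¹²] = 1·1 + 1·1 + 1·4 + 1·5 = 11.

11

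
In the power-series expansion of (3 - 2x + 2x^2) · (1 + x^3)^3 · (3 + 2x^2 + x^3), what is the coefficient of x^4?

-16

(3 - 2x + 2x^2) has coefficients 3,-2,2 for degrees 0…2.
(1 + x^3)^3 has coefficients 1,0,0,3,0 for degrees 0…4.
Finally multiplying by (3 + 2x^2 + x^3), the product of all factors after the first has coefficients 3,0,2,10,0 for degrees 0…4.
[x^4] = 3·0 − 2·10 + 2·2 = -16.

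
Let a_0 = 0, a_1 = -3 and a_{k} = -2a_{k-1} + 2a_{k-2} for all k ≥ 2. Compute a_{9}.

-7344

The ordinary generating function has denominator 1 + 2y - 2y^2.
Iterating the recurrence: a_0,…,a_{9} = 0, -3, 6, -18, 48, -132, 360, -984, 2688, -7344.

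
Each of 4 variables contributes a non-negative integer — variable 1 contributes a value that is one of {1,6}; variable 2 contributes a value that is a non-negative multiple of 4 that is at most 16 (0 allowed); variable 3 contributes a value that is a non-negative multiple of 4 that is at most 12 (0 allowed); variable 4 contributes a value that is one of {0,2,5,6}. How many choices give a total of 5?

2

The generating function for the choices is (q + q^6)·(1 + q^4 + q^8 + q^12 + q^16)·(1 + q^4 + q^8 + q^12)·(1 + q^2 + q^5 + q^6); the count is [q^5].
(q + q^6) has coefficients 0,1,0,0,0,0 for degrees 0…5.
(1 + q^4 + q^8 + q^12 + q^16) has coefficients 1,0,0,0,1,0 for degrees 0…5.
Multiplying by (1 + q^4 + q^8 + q^12) gives running coefficients 1,0,0,0,2,0 for degrees 0…5.
Finally multiplying by (1 + q^2 + q^5 + q^6), the product of all factors after the first has coefficients 1,0,1,0,2,1 for degrees 0…5.
[q^5] = 1·2 = 2.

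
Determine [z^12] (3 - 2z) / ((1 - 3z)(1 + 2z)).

750571

Partial fractions give a closed form: a_n = (7/5)·3^n + (8/5)·(-2)^n.
At n = 12: a_12 = 750571.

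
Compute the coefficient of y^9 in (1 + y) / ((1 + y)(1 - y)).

Partial fractions give a closed form: a_n = (1)·1^n.
At n = 9: a_9 = 1.

1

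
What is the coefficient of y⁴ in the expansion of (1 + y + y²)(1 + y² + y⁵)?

(1 + y + y²) has coefficients 1,1,1 for degrees 0…2.
(1 + y² + y⁵) has coefficients 1,0,1,0,0 for degrees 0…4.
[y⁴] = 1·0 + 1·0 + 1·1 = 1.

1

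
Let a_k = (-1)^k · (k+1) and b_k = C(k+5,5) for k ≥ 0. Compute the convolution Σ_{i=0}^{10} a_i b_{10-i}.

1064

Write out a_i and b_{10-i} for i = 0,…,10 and sum the products.
Σ = 1·3003 − 2·2002 + 3·1287 − 4·792 + 5·462 − 6·252 + 7·126 − 8·56 + 9·21 − 10·6 + 11·1 = 1064.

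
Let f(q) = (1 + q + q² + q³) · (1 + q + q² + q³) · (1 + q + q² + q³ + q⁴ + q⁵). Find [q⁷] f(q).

13

(1 + q + q² + q³) has coefficients 1,1,1,1 for degrees 0…3.
(1 + q + q² + q³) has coefficients 1,1,1,1,0,0,0,0 for degrees 0…7.
Finally multiplying by (1 + q + q² + q³ + q⁴ + q⁵), the product of all factors after the first has coefficients 1,2,3,4,4,4,3,2 for degrees 0…7.
[q⁷] = 1·2 + 1·3 + 1·4 + 1·4 = 13.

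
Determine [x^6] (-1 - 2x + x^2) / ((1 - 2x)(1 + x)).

-74

The denominator gives the recurrence a_n = a_(n−1) + 2a_(n−2) for n ≥ 3; the numerator fixes a_0 = -1, a_1 = -3, a_2 = -4.
Iterating: -1, -3, -4, -10, -18, -38, -74, so a_6 = -74.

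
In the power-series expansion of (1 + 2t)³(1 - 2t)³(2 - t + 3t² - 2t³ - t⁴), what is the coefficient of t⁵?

(1 + 2t)³ has coefficients 1,6,12,8 for degrees 0…3.
(1 - 2t)³ has coefficients 1,-6,12,-8,0,0 for degrees 0…5.
Finally multiplying by (2 - t + 3t² - 2t³ - t⁴), the product of all factors after the first has coefficients 2,-13,33,-48,55,-42 for degrees 0…5.
[t⁵] = 1·(-42) + 6·55 + 12·(-48) + 8·33 = -24.

-24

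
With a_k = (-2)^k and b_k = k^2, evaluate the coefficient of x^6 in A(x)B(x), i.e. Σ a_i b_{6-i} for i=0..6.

10

This is [x^6] in the product of the two ordinary generating functions.
Σ = 1·36 − 2·25 + 4·16 − 8·9 + 16·4 − 32·1 + 64·0 = 10.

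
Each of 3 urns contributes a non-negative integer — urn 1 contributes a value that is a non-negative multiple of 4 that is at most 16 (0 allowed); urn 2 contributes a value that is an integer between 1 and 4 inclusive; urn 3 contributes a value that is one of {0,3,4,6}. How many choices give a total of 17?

4

The generating function for the choices is (1 + q⁴ + q⁸ + q¹² + q¹⁶)·(q + q² + q³ + q⁴)·(1 + q³ + q⁴ + q⁶); the count is [q¹⁷].
(1 + q⁴ + q⁸ + q¹² + q¹⁶) has coefficients 1,0,0,0,1,0,0,0,1,0,0,0,1,0,0,0,1 for degrees 0…16.
(q + q² + q³ + q⁴) has coefficients 0,1,1,1,1,0,0,0,0,0,0,0,0,0,0,0,0,0 for degrees 0…17.
Finally multiplying by (1 + q³ + q⁴ + q⁶), the product of all factors after the first has coefficients 0,1,1,1,2,2,2,3,2,1,1,0,0,0,0,0,0,0 for degrees 0…17.
[q¹⁷] = 1·0 + 1·0 + 1·1 + 1·2 + 1·1 = 4.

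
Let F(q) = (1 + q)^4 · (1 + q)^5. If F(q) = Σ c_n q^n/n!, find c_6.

The EGF product rule gives c_6 = Σ_{k_1+k_2=6} C(6; k_1,k_2) · ∏ g_i(k_i), where (1+q)^4 gives the falling factorial (4)_k; (1+q)^5 gives the falling factorial (5)_k.
g_1(k) for k = 0…6: 1, 4, 12, 24, 24, 0, 0.
g_2(k) for k = 0…6: 1, 5, 20, 60, 120, 120, 0.
c_6 = Σ_k C(6,k)·g_1(k)·g_2(6−k) = 6·4·120 + 15·12·120 + 20·24·60 + 15·24·20 = 2880 + 21600 + 28800 + 7200 = 60480.

60480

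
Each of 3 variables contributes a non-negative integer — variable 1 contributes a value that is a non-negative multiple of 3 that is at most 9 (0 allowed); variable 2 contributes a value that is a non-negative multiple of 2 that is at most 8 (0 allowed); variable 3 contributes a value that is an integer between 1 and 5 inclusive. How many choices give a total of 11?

The generating function for the choices is (1 + z^3 + z^6 + z^9)·(1 + z^2 + z^4 + z^6 + z^8)·(z + z^2 + z^3 + z^4 + z^5); the count is [z^11].
(1 + z^3 + z^6 + z^9) has coefficients 1,0,0,1,0,0,1,0,0,1 for degrees 0…9.
(1 + z^2 + z^4 + z^6 + z^8) has coefficients 1,0,1,0,1,0,1,0,1,0,0,0 for degrees 0…11.
Finally multiplying by (z + z^2 + z^3 + z^4 + z^5), the product of all factors after the first has coefficients 0,1,1,2,2,3,2,3,2,3,2,2 for degrees 0…11.
[z^11] = 1·2 + 1·2 + 1·3 + 1·1 = 8.

8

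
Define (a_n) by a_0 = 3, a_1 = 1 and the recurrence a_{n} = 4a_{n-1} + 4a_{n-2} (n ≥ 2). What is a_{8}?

182016

The ordinary generating function has denominator 1 - 4z - 4z^2.
Iterating the recurrence: a_0,…,a_{8} = 3, 1, 16, 68, 336, 1616, 7808, 37696, 182016.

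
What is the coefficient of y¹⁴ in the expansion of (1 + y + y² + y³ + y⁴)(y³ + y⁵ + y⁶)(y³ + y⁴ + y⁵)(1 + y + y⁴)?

16

(1 + y + y² + y³ + y⁴) has coefficients 1,1,1,1,1 for degrees 0…4.
(y³ + y⁵ + y⁶) has coefficients 0,0,0,1,0,1,1,0,0,0,0,0,0,0,0 for degrees 0…14.
Multiplying by (y³ + y⁴ + y⁵) gives running coefficients 0,0,0,0,0,0,1,1,2,2,2,1,0,0,0 for degrees 0…14.
Finally multiplying by (1 + y + y⁴), the product of all factors after the first has coefficients 0,0,0,0,0,0,1,2,3,4,5,4,3,2,2 for degrees 0…14.
[y¹⁴] = 1·2 + 1·2 + 1·3 + 1·4 + 1·5 = 16.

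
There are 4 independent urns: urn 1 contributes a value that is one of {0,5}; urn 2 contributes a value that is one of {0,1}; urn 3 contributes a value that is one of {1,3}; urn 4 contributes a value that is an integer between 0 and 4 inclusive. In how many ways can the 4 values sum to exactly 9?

The generating function for the choices is (1 + q^5)·(1 + q)·(q + q^3)·(1 + q + q^2 + q^3 + q^4); the count is [q^9].
(1 + q^5) has coefficients 1,0,0,0,0,1 for degrees 0…5.
(1 + q) has coefficients 1,1,0,0,0,0,0,0,0,0 for degrees 0…9.
Multiplying by (q + q^3) gives running coefficients 0,1,1,1,1,0,0,0,0,0 for degrees 0…9.
Finally multiplying by (1 + q + q^2 + q^3 + q^4), the product of all factors after the first has coefficients 0,1,2,3,4,4,3,2,1,0 for degrees 0…9.
[q^9] = 1·0 + 1·4 = 4.

4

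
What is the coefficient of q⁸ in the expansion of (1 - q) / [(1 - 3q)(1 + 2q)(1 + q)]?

The denominator gives the recurrence a_n = 7a_(n−2) + 6a_(n−3) for n ≥ 3; the numerator fixes a_0 = 1, a_1 = -1, a_2 = 7.
Iterating: 1, -1, 7, -1, 43, 35, 295, 503, 2275, so a_8 = 2275.

2275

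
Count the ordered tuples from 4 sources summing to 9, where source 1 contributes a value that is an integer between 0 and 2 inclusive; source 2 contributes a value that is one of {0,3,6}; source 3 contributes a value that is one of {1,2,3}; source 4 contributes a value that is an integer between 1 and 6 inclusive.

18

The generating function for the choices is (1 + z + z²)·(1 + z³ + z⁶)·(z + z² + z³)·(z + z² + z³ + z⁴ + z⁵ + z⁶); the count is [z⁹].
(1 + z + z²) has coefficients 1,1,1 for degrees 0…2.
(1 + z³ + z⁶) has coefficients 1,0,0,1,0,0,1,0,0,0 for degrees 0…9.
Multiplying by (z + z² + z³) gives running coefficients 0,1,1,1,1,1,1,1,1,1 for degrees 0…9.
Finally multiplying by (z + z² + z³ + z⁴ + z⁵ + z⁶), the product of all factors after the first has coefficients 0,0,1,2,3,4,5,6,6,6 for degrees 0…9.
[z⁹] = 1·6 + 1·6 + 1·6 = 18.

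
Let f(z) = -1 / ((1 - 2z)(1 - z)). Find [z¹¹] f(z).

Partial fractions give a closed form: a_n = (-2)·2^n + (1)·1^n.
At n = 11: a_11 = -4095.

-4095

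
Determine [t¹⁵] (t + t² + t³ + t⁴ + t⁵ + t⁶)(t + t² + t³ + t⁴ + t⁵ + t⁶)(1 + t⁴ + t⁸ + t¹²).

(t + t² + t³ + t⁴ + t⁵ + t⁶) has coefficients 0,1,1,1,1,1,1 for degrees 0…6.
(t + t² + t³ + t⁴ + t⁵ + t⁶) has coefficients 0,1,1,1,1,1,1,0,0,0,0,0,0,0,0,0 for degrees 0…15.
Finally multiplying by (1 + t⁴ + t⁸ + t¹²), the product of all factors after the first has coefficients 0,1,1,1,1,2,2,1,1,2,2,1,1,2,2,1 for degrees 0…15.
[t¹⁵] = 1·2 + 1·2 + 1·1 + 1·1 + 1·2 + 1·2 = 10.

10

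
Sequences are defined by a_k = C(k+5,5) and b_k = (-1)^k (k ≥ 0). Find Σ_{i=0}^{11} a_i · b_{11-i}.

The convolution is the x^11 coefficient of A(x)B(x).
Σ = 1·(-1) + 6·1 + 21·(-1) + 56·1 + 126·(-1) + 252·1 + 462·(-1) + 792·1 + 1287·(-1) + 2002·1 + 3003·(-1) + 4368·1 = 2576.

2576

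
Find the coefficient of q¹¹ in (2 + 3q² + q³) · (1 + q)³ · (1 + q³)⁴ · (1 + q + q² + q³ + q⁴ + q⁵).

(2 + 3q² + q³) has coefficients 2,0,3,1 for degrees 0…3.
(1 + q)³ has coefficients 1,3,3,1,0,0,0,0,0,0,0,0 for degrees 0…11.
Multiplying by (1 + q³)⁴ gives running coefficients 1,3,3,5,12,12,10,18,18,10,12,12 for degrees 0…11.
Finally multiplying by (1 + q + q² + q³ + q⁴ + q⁵), the product of all factors after the first has coefficients 1,4,7,12,24,36,45,60,75,80,80,80 for degrees 0…11.
[q¹¹] = 2·80 + 3·80 + 1·75 = 475.

475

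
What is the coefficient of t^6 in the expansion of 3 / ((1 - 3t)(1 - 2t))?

6177

Partial fractions give a closed form: a_n = (9)·3^n + (-6)·2^n.
At n = 6: a_6 = 6177.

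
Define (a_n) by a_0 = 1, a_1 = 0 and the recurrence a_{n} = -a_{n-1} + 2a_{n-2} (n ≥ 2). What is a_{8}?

86

The ordinary generating function has denominator 1 + t - 2t^2.
Iterating the recurrence: a_0,…,a_{8} = 1, 0, 2, -2, 6, -10, 22, -42, 86.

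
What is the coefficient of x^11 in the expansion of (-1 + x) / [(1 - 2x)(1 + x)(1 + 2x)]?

Partial fractions give a closed form: a_n = (-1/6)·2^n + (2/3)·(-1)^n + (-3/2)·(-2)^n.
At n = 11: a_11 = 2730.

2730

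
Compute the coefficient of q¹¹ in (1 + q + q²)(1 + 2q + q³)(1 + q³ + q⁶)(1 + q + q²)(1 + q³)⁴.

153

(1 + q + q²) has coefficients 1,1,1 for degrees 0…2.
(1 + 2q + q³) has coefficients 1,2,0,1,0,0,0,0,0,0,0,0 for degrees 0…11.
Multiplying by (1 + q³ + q⁶) gives running coefficients 1,2,0,2,2,0,2,2,0,1,0,0 for degrees 0…11.
Multiplying by (1 + q + q²) gives running coefficients 1,3,3,4,4,4,4,4,4,3,1,1 for degrees 0…11.
Finally multiplying by (1 + q³)⁴, the product of all factors after the first has coefficients 1,3,3,8,16,16,26,38,38,47,53,53 for degrees 0…11.
[q¹¹] = 1·53 + 1·53 + 1·47 = 153.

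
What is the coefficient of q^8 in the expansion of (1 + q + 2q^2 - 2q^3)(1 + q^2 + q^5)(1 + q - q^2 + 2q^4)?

(1 + q + 2q^2 - 2q^3) has coefficients 1,1,2,-2 for degrees 0…3.
(1 + q^2 + q^5) has coefficients 1,0,1,0,0,1,0,0,0 for degrees 0…8.
Finally multiplying by (1 + q - q^2 + 2q^4), the product of all factors after the first has coefficients 1,1,0,1,1,1,3,-1,0 for degrees 0…8.
[q^8] = 1·0 + 1·(-1) + 2·3 − 2·1 = 3.

3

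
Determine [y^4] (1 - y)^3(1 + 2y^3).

(1 - y)^3 has coefficients 1,-3,3,-1 for degrees 0…3.
(1 + 2y^3) has coefficients 1,0,0,2,0 for degrees 0…4.
[y^4] = 1·0 − 3·2 + 3·0 − 1·0 = -6.

-6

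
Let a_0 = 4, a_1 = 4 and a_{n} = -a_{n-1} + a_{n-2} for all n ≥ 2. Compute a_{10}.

-84

The ordinary generating function has denominator 1 + t - t^2.
Iterating the recurrence: a_0,…,a_{10} = 4, 4, 0, 4, -4, 8, -12, 20, -32, 52, -84.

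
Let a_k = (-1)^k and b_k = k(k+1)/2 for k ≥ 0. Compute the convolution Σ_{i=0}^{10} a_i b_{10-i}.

Write out a_i and b_{10-i} for i = 0,…,10 and sum the products.
Σ = 1·55 − 1·45 + 1·36 − 1·28 + 1·21 − 1·15 + 1·10 − 1·6 + 1·3 − 1·1 + 1·0 = 30.

30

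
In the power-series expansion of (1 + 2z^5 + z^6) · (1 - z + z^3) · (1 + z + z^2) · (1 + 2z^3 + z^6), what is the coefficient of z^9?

4

(1 + 2z^5 + z^6) has coefficients 1,0,0,0,0,2,1 for degrees 0…6.
(1 - z + z^3) has coefficients 1,-1,0,1,0,0,0,0,0,0 for degrees 0…9.
Multiplying by (1 + z + z^2) gives running coefficients 1,0,0,0,1,1,0,0,0,0 for degrees 0…9.
Finally multiplying by (1 + 2z^3 + z^6), the product of all factors after the first has coefficients 1,0,0,2,1,1,1,2,2,0 for degrees 0…9.
[z^9] = 1·0 + 2·1 + 1·2 = 4.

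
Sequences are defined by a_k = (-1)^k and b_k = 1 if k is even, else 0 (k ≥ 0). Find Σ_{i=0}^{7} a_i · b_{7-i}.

The convolution is the t^7 coefficient of A(t)B(t).
Σ = 1·0 − 1·1 + 1·0 − 1·1 + 1·0 − 1·1 + 1·0 − 1·1 = -4.

-4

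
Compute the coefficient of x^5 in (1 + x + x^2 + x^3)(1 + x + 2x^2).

(1 + x + x^2 + x^3) has coefficients 1,1,1,1 for degrees 0…3.
(1 + x + 2x^2) has coefficients 1,1,2,0,0,0 for degrees 0…5.
[x^5] = 1·0 + 1·0 + 1·0 + 1·2 = 2.

2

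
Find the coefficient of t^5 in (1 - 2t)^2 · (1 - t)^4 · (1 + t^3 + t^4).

(1 - 2t)^2 has coefficients 1,-4,4 for degrees 0…2.
(1 - t)^4 has coefficients 1,-4,6,-4,1,0 for degrees 0…5.
Finally multiplying by (1 + t^3 + t^4), the product of all factors after the first has coefficients 1,-4,6,-3,-2,2 for degrees 0…5.
[t^5] = 1·2 − 4·(-2) + 4·(-3) = -2.

-2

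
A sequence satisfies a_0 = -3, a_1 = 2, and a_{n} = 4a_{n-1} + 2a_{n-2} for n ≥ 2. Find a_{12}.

The ordinary generating function has denominator 1 - 4z - 2z^2.
Iterating the recurrence: a_0,…,a_{12} = -3, 2, 2, 12, 52, 232, 1032, 4592, 20432, 90912, 404512, 1799872, 8008512.

8008512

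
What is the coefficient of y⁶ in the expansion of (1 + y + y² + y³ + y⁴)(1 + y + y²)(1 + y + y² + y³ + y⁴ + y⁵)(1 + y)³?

101

(1 + y + y² + y³ + y⁴) has coefficients 1,1,1,1,1 for degrees 0…4.
(1 + y + y²) has coefficients 1,1,1,0,0,0,0 for degrees 0…6.
Multiplying by (1 + y + y² + y³ + y⁴ + y⁵) gives running coefficients 1,2,3,3,3,3,2 for degrees 0…6.
Finally multiplying by (1 + y)³, the product of all factors after the first has coefficients 1,5,12,19,23,24,23 for degrees 0…6.
[y⁶] = 1·23 + 1·24 + 1·23 + 1·19 + 1·12 = 101.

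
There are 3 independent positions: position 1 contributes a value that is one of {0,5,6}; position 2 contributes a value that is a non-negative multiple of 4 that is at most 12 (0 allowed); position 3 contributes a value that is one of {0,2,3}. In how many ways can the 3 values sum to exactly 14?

The generating function for the choices is (1 + y^5 + y^6)·(1 + y^4 + y^8 + y^12)·(1 + y^2 + y^3); the count is [y^14].
(1 + y^5 + y^6) has coefficients 1,0,0,0,0,1,1 for degrees 0…6.
(1 + y^4 + y^8 + y^12) has coefficients 1,0,0,0,1,0,0,0,1,0,0,0,1,0,0 for degrees 0…14.
Finally multiplying by (1 + y^2 + y^3), the product of all factors after the first has coefficients 1,0,1,1,1,0,1,1,1,0,1,1,1,0,1 for degrees 0…14.
[y^14] = 1·1 + 1·0 + 1·1 = 2.

2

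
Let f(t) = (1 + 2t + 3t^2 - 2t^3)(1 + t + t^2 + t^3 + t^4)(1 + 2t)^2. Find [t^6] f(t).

29

(1 + 2t + 3t^2 - 2t^3) has coefficients 1,2,3,-2 for degrees 0…3.
(1 + t + t^2 + t^3 + t^4) has coefficients 1,1,1,1,1,0,0 for degrees 0…6.
Finally multiplying by (1 + 2t)^2, the product of all factors after the first has coefficients 1,5,9,9,9,8,4 for degrees 0…6.
[t^6] = 1·4 + 2·8 + 3·9 − 2·9 = 29.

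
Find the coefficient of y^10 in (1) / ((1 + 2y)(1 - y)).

The denominator gives the recurrence a_n = −a_(n−1) + 2a_(n−2) for n ≥ 2; the numerator fixes a_0 = 1, a_1 = -1.
Iterating: 1, -1, 3, -5, 11, -21, 43, -85, 171, -341, 683, so a_10 = 683.

683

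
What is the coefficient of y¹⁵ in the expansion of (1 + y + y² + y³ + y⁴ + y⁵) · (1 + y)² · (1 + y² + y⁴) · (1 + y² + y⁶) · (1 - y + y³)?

12

(1 + y + y² + y³ + y⁴ + y⁵) has coefficients 1,1,1,1,1,1 for degrees 0…5.
(1 + y)² has coefficients 1,2,1,0,0,0,0,0,0,0,0,0,0,0,0,0 for degrees 0…15.
Multiplying by (1 + y² + y⁴) gives running coefficients 1,2,2,2,2,2,1,0,0,0,0,0,0,0,0,0 for degrees 0…15.
Multiplying by (1 + y² + y⁶) gives running coefficients 1,2,3,4,4,4,4,4,3,2,2,2,1,0,0,0 for degrees 0…15.
Finally multiplying by (1 - y + y³), the product of all factors after the first has coefficients 1,1,1,2,2,3,4,4,3,3,4,3,1,1,2,1 for degrees 0…15.
[y¹⁵] = 1·1 + 1·2 + 1·1 + 1·1 + 1·3 + 1·4 = 12.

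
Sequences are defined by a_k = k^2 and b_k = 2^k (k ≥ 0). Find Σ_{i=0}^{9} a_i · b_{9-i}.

2949

This is [x^9] in the product of the two ordinary generating functions.
Σ = 0·512 + 1·256 + 4·128 + 9·64 + 16·32 + 25·16 + 36·8 + 49·4 + 64·2 + 81·1 = 2949.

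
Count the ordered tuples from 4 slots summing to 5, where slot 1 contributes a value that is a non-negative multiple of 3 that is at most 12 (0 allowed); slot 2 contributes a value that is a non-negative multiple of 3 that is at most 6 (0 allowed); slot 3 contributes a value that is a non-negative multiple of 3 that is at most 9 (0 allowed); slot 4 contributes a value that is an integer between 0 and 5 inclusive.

The generating function for the choices is (1 + q³ + q⁶ + q⁹ + q¹²)·(1 + q³ + q⁶)·(1 + q³ + q⁶ + q⁹)·(1 + q + q² + q³ + q⁴ + q⁵); the count is [q⁵].
(1 + q³ + q⁶ + q⁹ + q¹²) has coefficients 1,0,0,1,0,0 for degrees 0…5.
(1 + q³ + q⁶) has coefficients 1,0,0,1,0,0 for degrees 0…5.
Multiplying by (1 + q³ + q⁶ + q⁹) gives running coefficients 1,0,0,2,0,0 for degrees 0…5.
Finally multiplying by (1 + q + q² + q³ + q⁴ + q⁵), the product of all factors after the first has coefficients 1,1,1,3,3,3 for degrees 0…5.
[q⁵] = 1·3 + 1·1 = 4.

4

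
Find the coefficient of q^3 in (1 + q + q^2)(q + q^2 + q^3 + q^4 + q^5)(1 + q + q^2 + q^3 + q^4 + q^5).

6

(1 + q + q^2) has coefficients 1,1,1 for degrees 0…2.
(q + q^2 + q^3 + q^4 + q^5) has coefficients 0,1,1,1 for degrees 0…3.
Finally multiplying by (1 + q + q^2 + q^3 + q^4 + q^5), the product of all factors after the first has coefficients 0,1,2,3 for degrees 0…3.
[q^3] = 1·3 + 1·2 + 1·1 = 6.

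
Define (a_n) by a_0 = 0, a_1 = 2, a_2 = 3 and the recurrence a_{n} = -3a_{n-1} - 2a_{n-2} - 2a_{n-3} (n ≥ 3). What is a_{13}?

The ordinary generating function has denominator 1 + 3y + 2y^2 + 2y^3.
Iterating the recurrence: a_0,…,a_{13} = 0, 2, 3, -13, 29, -67, 169, -431, 1089, -2743, 6913, -17431, 43953, -110823.

-110823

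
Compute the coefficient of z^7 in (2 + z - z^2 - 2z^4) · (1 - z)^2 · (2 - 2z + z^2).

(2 + z - z^2 - 2z^4) has coefficients 2,1,-1,0,-2 for degrees 0…4.
(1 - z)^2 has coefficients 1,-2,1,0,0,0,0,0 for degrees 0…7.
Finally multiplying by (2 - 2z + z^2), the product of all factors after the first has coefficients 2,-6,7,-4,1,0,0,0 for degrees 0…7.
[z^7] = 2·0 + 1·0 − 1·0 − 2·(-4) = 8.

8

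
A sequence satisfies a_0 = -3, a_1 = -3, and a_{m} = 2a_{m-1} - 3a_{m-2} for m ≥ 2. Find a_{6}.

The ordinary generating function has denominator 1 - 2t + 3t^2.
Iterating the recurrence: a_0,…,a_{6} = -3, -3, 3, 15, 21, -3, -69.

-69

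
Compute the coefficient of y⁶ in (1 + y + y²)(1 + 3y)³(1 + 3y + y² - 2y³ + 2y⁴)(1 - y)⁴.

(1 + y + y²) has coefficients 1,1,1 for degrees 0…2.
(1 + 3y)³ has coefficients 1,9,27,27,0,0,0 for degrees 0…6.
Multiplying by (1 + 3y + y² - 2y³ + 2y⁴) gives running coefficients 1,12,55,115,92,-9,0 for degrees 0…6.
Finally multiplying by (1 - y)⁴, the product of all factors after the first has coefficients 1,8,13,-37,-85,105,183 for degrees 0…6.
[y⁶] = 1·183 + 1·105 + 1·(-85) = 203.

203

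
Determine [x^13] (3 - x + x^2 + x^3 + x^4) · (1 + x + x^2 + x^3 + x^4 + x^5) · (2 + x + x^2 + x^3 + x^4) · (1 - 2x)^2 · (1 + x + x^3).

(3 - x + x^2 + x^3 + x^4) has coefficients 3,-1,1,1,1 for degrees 0…4.
(1 + x + x^2 + x^3 + x^4 + x^5) has coefficients 1,1,1,1,1,1,0,0,0,0,0,0,0,0 for degrees 0…13.
Multiplying by (2 + x + x^2 + x^3 + x^4) gives running coefficients 2,3,4,5,6,6,4,3,2,1,0,0,0,0 for degrees 0…13.
Multiplying by (1 - 2x)^2 gives running coefficients 2,-5,0,1,2,2,4,11,6,5,4,4,0,0 for degrees 0…13.
Finally multiplying by (1 + x + x^3), the product of all factors after the first has coefficients 2,-3,-5,3,-2,4,7,17,19,15,20,14,9,4 for degrees 0…13.
[x^13] = 3·4 − 1·9 + 1·14 + 1·20 + 1·15 = 52.

52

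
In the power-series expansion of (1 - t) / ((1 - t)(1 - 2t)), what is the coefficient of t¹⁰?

1024

The denominator gives the recurrence a_n = 3a_(n−1) − 2a_(n−2) for n ≥ 3; the numerator fixes a_0 = 1, a_1 = 2, a_2 = 4.
Iterating: 1, 2, 4, 8, 16, 32, 64, 128, 256, 512, 1024, so a_10 = 1024.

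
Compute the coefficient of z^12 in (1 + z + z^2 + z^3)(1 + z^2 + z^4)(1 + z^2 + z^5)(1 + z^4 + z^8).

8

(1 + z + z^2 + z^3) has coefficients 1,1,1,1 for degrees 0…3.
(1 + z^2 + z^4) has coefficients 1,0,1,0,1,0,0,0,0,0,0,0,0 for degrees 0…12.
Multiplying by (1 + z^2 + z^5) gives running coefficients 1,0,2,0,2,1,1,1,0,1,0,0,0 for degrees 0…12.
Finally multiplying by (1 + z^4 + z^8), the product of all factors after the first has coefficients 1,0,2,0,3,1,3,1,3,2,3,1,2 for degrees 0…12.
[z^12] = 1·2 + 1·1 + 1·3 + 1·2 = 8.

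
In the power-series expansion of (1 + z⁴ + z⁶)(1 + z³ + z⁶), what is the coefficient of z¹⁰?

(1 + z⁴ + z⁶) has coefficients 1,0,0,0,1,0,1 for degrees 0…6.
(1 + z³ + z⁶) has coefficients 1,0,0,1,0,0,1,0,0,0,0 for degrees 0…10.
[z¹⁰] = 1·0 + 1·1 + 1·0 = 1.

1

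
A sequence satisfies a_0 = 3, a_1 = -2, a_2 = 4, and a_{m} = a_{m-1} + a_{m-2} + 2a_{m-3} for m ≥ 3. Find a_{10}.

728

The ordinary generating function has denominator 1 - z - z^2 - 2z^3.
Iterating the recurrence: a_0,…,a_{10} = 3, -2, 4, 8, 8, 24, 48, 88, 184, 368, 728.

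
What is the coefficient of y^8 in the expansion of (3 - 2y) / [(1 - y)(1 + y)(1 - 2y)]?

683

The denominator gives the recurrence a_n = 2a_(n−1) + a_(n−2) − 2a_(n−3) for n ≥ 3; the numerator fixes a_0 = 3, a_1 = 4, a_2 = 11.
Iterating: 3, 4, 11, 20, 43, 84, 171, 340, 683, so a_8 = 683.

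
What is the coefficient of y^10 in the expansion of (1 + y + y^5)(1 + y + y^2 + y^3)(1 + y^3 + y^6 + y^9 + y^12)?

(1 + y + y^5) has coefficients 1,1,0,0,0,1 for degrees 0…5.
(1 + y + y^2 + y^3) has coefficients 1,1,1,1,0,0,0,0,0,0,0 for degrees 0…10.
Finally multiplying by (1 + y^3 + y^6 + y^9 + y^12), the product of all factors after the first has coefficients 1,1,1,2,1,1,2,1,1,2,1 for degrees 0…10.
[y^10] = 1·1 + 1·2 + 1·1 = 4.

4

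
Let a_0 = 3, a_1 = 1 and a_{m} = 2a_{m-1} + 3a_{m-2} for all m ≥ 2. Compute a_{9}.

The ordinary generating function has denominator 1 - 2q - 3q^2.
Iterating the recurrence: a_0,…,a_{9} = 3, 1, 11, 25, 83, 241, 731, 2185, 6563, 19681.

19681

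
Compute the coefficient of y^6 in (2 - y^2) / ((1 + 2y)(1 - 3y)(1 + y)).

Partial fractions give a closed form: a_n = (7/5)·(-2)^n + (17/20)·3^n + (-1/4)·(-1)^n.
At n = 6: a_6 = 709.

709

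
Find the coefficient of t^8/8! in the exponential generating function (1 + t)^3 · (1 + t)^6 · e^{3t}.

The EGF product rule gives c_8 = Σ_{k_1+k_2+k_3=8} C(8; k_1,k_2,k_3) · ∏ g_i(k_i), where (1+t)^3 gives the falling factorial (3)_k; (1+t)^6 gives the falling factorial (6)_k; e^{3t} gives (3)^k.
g_1(k) for k = 0…8: 1, 3, 6, 6, 0, 0, 0, 0, 0.
g_2(k) for k = 0…8: 1, 6, 30, 120, 360, 720, 720, 0, 0.
g_3(k) for k = 0…8: 1, 3, 9, 27, 81, 243, 729, 2187, 6561.
First combine the last two factors: h(k) = Σ_j C(k,j)·g_2(j)·g_3(k−j) for k = 0…8: 1, 9, 75, 579, 4149, 27693, 173007, 1017495, 5668137.
c_8 = Σ_k C(8,k)·g_1(k)·h(8−k) = 1·1·5668137 + 8·3·1017495 + 28·6·173007 + 56·6·27693 = 5668137 + 24419880 + 29065176 + 9304848 = 68458041.

68458041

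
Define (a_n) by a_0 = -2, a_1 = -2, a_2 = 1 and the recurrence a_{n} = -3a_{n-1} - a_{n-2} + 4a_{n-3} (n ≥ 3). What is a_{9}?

223

The ordinary generating function has denominator 1 + 3z + z^2 - 4z^3.
Iterating the recurrence: a_0,…,a_{9} = -2, -2, 1, -9, 18, -41, 69, -94, 49, 223.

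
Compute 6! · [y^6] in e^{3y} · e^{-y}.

The EGF product rule gives c_6 = Σ_{k_1+k_2=6} C(6; k_1,k_2) · ∏ g_i(k_i), where e^{3y} gives (3)^k; e^{-y} gives (-1)^k.
g_1(k) for k = 0…6: 1, 3, 9, 27, 81, 243, 729.
g_2(k) for k = 0…6: 1, -1, 1, -1, 1, -1, 1.
c_6 = Σ_k C(6,k)·g_1(k)·g_2(6−k) = 1·1·1 + 6·3·(-1) + 15·9·1 + 20·27·(-1) + 15·81·1 + 6·243·(-1) + 1·729·1 = 1 − 18 + 135 − 540 + 1215 − 1458 + 729 = 64.

64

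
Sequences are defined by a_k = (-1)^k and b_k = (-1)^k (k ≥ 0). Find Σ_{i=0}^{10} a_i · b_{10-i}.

Write out a_i and b_{10-i} for i = 0,…,10 and sum the products.
Σ = 1·1 − 1·(-1) + 1·1 − 1·(-1) + 1·1 − 1·(-1) + 1·1 − 1·(-1) + 1·1 − 1·(-1) + 1·1 = 11.

11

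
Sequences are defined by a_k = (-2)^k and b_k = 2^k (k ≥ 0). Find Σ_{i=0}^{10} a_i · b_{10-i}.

Write out a_i and b_{10-i} for i = 0,…,10 and sum the products.
Σ = 1·1024 − 2·512 + 4·256 − 8·128 + 16·64 − 32·32 + 64·16 − 128·8 + 256·4 − 512·2 + 1024·1 = 1024.

1024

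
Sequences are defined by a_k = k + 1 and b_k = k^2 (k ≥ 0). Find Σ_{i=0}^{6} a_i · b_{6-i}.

196

This is [x^6] in the product of the two ordinary generating functions.
Σ = 1·36 + 2·25 + 3·16 + 4·9 + 5·4 + 6·1 + 7·0 = 196.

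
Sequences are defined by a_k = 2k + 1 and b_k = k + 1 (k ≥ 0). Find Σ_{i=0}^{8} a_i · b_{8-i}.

285

This is [x^8] in the product of the two ordinary generating functions.
Σ = 1·9 + 3·8 + 5·7 + 7·6 + 9·5 + 11·4 + 13·3 + 15·2 + 17·1 = 285.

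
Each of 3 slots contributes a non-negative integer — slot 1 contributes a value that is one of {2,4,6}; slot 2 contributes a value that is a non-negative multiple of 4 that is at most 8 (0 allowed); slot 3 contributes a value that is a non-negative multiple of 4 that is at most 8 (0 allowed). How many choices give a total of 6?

3

The generating function for the choices is (x^2 + x^4 + x^6)·(1 + x^4 + x^8)·(1 + x^4 + x^8); the count is [x^6].
(x^2 + x^4 + x^6) has coefficients 0,0,1,0,1,0,1 for degrees 0…6.
(1 + x^4 + x^8) has coefficients 1,0,0,0,1,0,0 for degrees 0…6.
Finally multiplying by (1 + x^4 + x^8), the product of all factors after the first has coefficients 1,0,0,0,2,0,0 for degrees 0…6.
[x^6] = 1·2 + 1·0 + 1·1 = 3.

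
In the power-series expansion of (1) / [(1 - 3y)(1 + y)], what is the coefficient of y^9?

Partial fractions give a closed form: a_n = (3/4)·3^n + (1/4)·(-1)^n.
At n = 9: a_9 = 14762.

14762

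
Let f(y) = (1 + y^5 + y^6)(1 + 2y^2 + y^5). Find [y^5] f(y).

(1 + y^5 + y^6) has coefficients 1,0,0,0,0,1 for degrees 0…5.
(1 + 2y^2 + y^5) has coefficients 1,0,2,0,0,1 for degrees 0…5.
[y^5] = 1·1 + 1·1 = 2.

2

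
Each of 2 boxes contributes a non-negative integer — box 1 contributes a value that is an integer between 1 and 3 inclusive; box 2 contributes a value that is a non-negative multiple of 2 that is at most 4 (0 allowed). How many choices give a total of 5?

2

The generating function for the choices is (t + t² + t³)·(1 + t² + t⁴); the count is [t⁵].
(t + t² + t³) has coefficients 0,1,1,1 for degrees 0…3.
(1 + t² + t⁴) has coefficients 1,0,1,0,1,0 for degrees 0…5.
[t⁵] = 1·1 + 1·0 + 1·1 = 2.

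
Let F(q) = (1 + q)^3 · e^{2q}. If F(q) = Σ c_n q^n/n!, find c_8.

24832

The EGF product rule gives c_8 = Σ_{k_1+k_2=8} C(8; k_1,k_2) · ∏ g_i(k_i), where (1+q)^3 gives the falling factorial (3)_k; e^{2q} gives (2)^k.
g_1(k) for k = 0…8: 1, 3, 6, 6, 0, 0, 0, 0, 0.
g_2(k) for k = 0…8: 1, 2, 4, 8, 16, 32, 64, 128, 256.
c_8 = Σ_k C(8,k)·g_1(k)·g_2(8−k) = 1·1·256 + 8·3·128 + 28·6·64 + 56·6·32 = 256 + 3072 + 10752 + 10752 = 24832.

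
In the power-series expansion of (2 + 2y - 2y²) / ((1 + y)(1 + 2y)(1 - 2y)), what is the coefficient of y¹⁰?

1366

The denominator gives the recurrence a_n = −a_(n−1) + 4a_(n−2) + 4a_(n−3) for n ≥ 3; the numerator fixes a_0 = 2, a_1 = 0, a_2 = 6.
Iterating: 2, 0, 6, 2, 22, 10, 86, 42, 342, 170, 1366, so a_10 = 1366.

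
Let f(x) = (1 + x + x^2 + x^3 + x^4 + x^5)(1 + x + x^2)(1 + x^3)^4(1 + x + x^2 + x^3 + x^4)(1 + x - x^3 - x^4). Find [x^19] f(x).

(1 + x + x^2 + x^3 + x^4 + x^5) has coefficients 1,1,1,1,1,1 for degrees 0…5.
(1 + x + x^2) has coefficients 1,1,1,0,0,0,0,0,0,0,0,0,0,0,0,0,0,0,0,0 for degrees 0…19.
Multiplying by (1 + x^3)^4 gives running coefficients 1,1,1,4,4,4,6,6,6,4,4,4,1,1,1,0,0,0,0,0 for degrees 0…19.
Multiplying by (1 + x + x^2 + x^3 + x^4) gives running coefficients 1,2,3,7,11,14,19,24,26,26,26,24,19,14,11,7,3,2,1,0 for degrees 0…19.
Finally multiplying by (1 + x - x^3 - x^4), the product of all factors after the first has coefficients 1,3,5,9,15,20,23,25,25,19,9,0,-9,-19,-25,-25,-23,-20,-15,-9 for degrees 0…19.
[x^19] = 1·(-9) + 1·(-15) + 1·(-20) + 1·(-23) + 1·(-25) + 1·(-25) = -117.

-117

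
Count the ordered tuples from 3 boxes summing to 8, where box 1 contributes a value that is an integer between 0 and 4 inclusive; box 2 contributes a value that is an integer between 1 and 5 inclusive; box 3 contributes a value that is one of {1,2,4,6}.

The generating function for the choices is (1 + x + x^2 + x^3 + x^4)·(x + x^2 + x^3 + x^4 + x^5)·(x + x^2 + x^4 + x^6); the count is [x^8].
(1 + x + x^2 + x^3 + x^4) has coefficients 1,1,1,1,1 for degrees 0…4.
(x + x^2 + x^3 + x^4 + x^5) has coefficients 0,1,1,1,1,1,0,0,0 for degrees 0…8.
Finally multiplying by (x + x^2 + x^4 + x^6), the product of all factors after the first has coefficients 0,0,1,2,2,3,3,3,2 for degrees 0…8.
[x^8] = 1·2 + 1·3 + 1·3 + 1·3 + 1·2 = 13.

13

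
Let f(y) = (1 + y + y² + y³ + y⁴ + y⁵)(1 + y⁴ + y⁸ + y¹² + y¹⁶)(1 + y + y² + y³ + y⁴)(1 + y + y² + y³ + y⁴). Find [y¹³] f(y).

(1 + y + y² + y³ + y⁴ + y⁵) has coefficients 1,1,1,1,1,1 for degrees 0…5.
(1 + y⁴ + y⁸ + y¹² + y¹⁶) has coefficients 1,0,0,0,1,0,0,0,1,0,0,0,1,0 for degrees 0…13.
Multiplying by (1 + y + y² + y³ + y⁴) gives running coefficients 1,1,1,1,2,1,1,1,2,1,1,1,2,1 for degrees 0…13.
Finally multiplying by (1 + y + y² + y³ + y⁴), the product of all factors after the first has coefficients 1,2,3,4,6,6,6,6,7,6,6,6,7,6 for degrees 0…13.
[y¹³] = 1·6 + 1·7 + 1·6 + 1·6 + 1·6 + 1·7 = 38.

38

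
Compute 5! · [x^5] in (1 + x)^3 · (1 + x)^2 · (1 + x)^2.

2520

The EGF product rule gives c_5 = Σ_{k_1+k_2+k_3=5} C(5; k_1,k_2,k_3) · ∏ g_i(k_i), where (1+x)^3 gives the falling factorial (3)_k; (1+x)^2 gives the falling factorial (2)_k; (1+x)^2 gives the falling factorial (2)_k.
g_1(k) for k = 0…5: 1, 3, 6, 6, 0, 0.
g_2(k) for k = 0…5: 1, 2, 2, 0, 0, 0.
g_3(k) for k = 0…5: 1, 2, 2, 0, 0, 0.
First combine the last two factors: h(k) = Σ_j C(k,j)·g_2(j)·g_3(k−j) for k = 0…5: 1, 4, 12, 24, 24, 0.
c_5 = Σ_k C(5,k)·g_1(k)·h(5−k) = 5·3·24 + 10·6·24 + 10·6·12 = 360 + 1440 + 720 = 2520.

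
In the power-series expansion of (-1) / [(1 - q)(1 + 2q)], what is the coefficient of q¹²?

The denominator gives the recurrence a_n = −a_(n−1) + 2a_(n−2) for n ≥ 2; the numerator fixes a_0 = -1, a_1 = 1.
Iterating: -1, 1, -3, 5, -11, 21, -43, 85, -171, 341, -683, 1365, -2731, so a_12 = -2731.

-2731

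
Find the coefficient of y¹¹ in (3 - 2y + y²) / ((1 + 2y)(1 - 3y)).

The denominator gives the recurrence a_n = a_(n−1) + 6a_(n−2) for n ≥ 3; the numerator fixes a_0 = 3, a_1 = 1, a_2 = 20.
Iterating: 3, 1, 20, 26, 146, 302, 1178, 2990, 10058, 27998, 88346, 256334, so a_11 = 256334.

256334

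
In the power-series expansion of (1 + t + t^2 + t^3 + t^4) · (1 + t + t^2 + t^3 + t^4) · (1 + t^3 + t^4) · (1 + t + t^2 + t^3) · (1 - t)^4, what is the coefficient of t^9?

(1 + t + t^2 + t^3 + t^4) has coefficients 1,1,1,1,1 for degrees 0…4.
(1 + t + t^2 + t^3 + t^4) has coefficients 1,1,1,1,1,0,0,0,0,0 for degrees 0…9.
Multiplying by (1 + t^3 + t^4) gives running coefficients 1,1,1,2,3,2,2,2,1,0 for degrees 0…9.
Multiplying by (1 + t + t^2 + t^3) gives running coefficients 1,2,3,5,7,8,9,9,7,5 for degrees 0…9.
Finally multiplying by (1 - t)^4, the product of all factors after the first has coefficients 1,-2,1,1,-2,0,2,-2,0,3 for degrees 0…9.
[t^9] = 1·3 + 1·0 + 1·(-2) + 1·2 + 1·0 = 3.

3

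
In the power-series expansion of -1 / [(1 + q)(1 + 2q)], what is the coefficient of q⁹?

The denominator gives the recurrence a_n = −3a_(n−1) − 2a_(n−2) for n ≥ 2; the numerator fixes a_0 = -1, a_1 = 3.
Iterating: -1, 3, -7, 15, -31, 63, -127, 255, -511, 1023, so a_9 = 1023.

1023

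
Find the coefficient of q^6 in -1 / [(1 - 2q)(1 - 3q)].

-2059

Partial fractions give a closed form: a_n = (2)·2^n + (-3)·3^n.
At n = 6: a_6 = -2059.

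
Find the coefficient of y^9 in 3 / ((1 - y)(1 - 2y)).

Partial fractions give a closed form: a_n = (-3)·1^n + (6)·2^n.
At n = 9: a_9 = 3069.

3069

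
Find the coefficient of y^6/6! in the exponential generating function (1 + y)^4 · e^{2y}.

The EGF product rule gives c_6 = Σ_{k_1+k_2=6} C(6; k_1,k_2) · ∏ g_i(k_i), where (1+y)^4 gives the falling factorial (4)_k; e^{2y} gives (2)^k.
g_1(k) for k = 0…6: 1, 4, 12, 24, 24, 0, 0.
g_2(k) for k = 0…6: 1, 2, 4, 8, 16, 32, 64.
c_6 = Σ_k C(6,k)·g_1(k)·g_2(6−k) = 1·1·64 + 6·4·32 + 15·12·16 + 20·24·8 + 15·24·4 = 64 + 768 + 2880 + 3840 + 1440 = 8992.

8992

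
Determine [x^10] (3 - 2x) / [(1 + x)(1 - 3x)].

103337

The denominator gives the recurrence a_n = 2a_(n−1) + 3a_(n−2) for n ≥ 2; the numerator fixes a_0 = 3, a_1 = 4.
Iterating: 3, 4, 17, 46, 143, 424, 1277, 3826, 11483, 34444, 103337, so a_10 = 103337.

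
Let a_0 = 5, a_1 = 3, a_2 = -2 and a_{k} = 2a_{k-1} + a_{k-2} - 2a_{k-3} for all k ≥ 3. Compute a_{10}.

-2382

The ordinary generating function has denominator 1 - 2q - q^2 + 2q^3.
Iterating the recurrence: a_0,…,a_{10} = 5, 3, -2, -11, -30, -67, -142, -291, -590, -1187, -2382.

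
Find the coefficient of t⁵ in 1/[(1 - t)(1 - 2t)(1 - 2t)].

321

The denominator gives the recurrence a_n = 5a_(n−1) − 8a_(n−2) + 4a_(n−3) for n ≥ 3; the numerator fixes a_0 = 1, a_1 = 5, a_2 = 17.
Iterating: 1, 5, 17, 49, 129, 321, so a_5 = 321.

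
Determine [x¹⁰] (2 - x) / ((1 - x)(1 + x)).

Partial fractions give a closed form: a_n = (1/2)·1^n + (3/2)·(-1)^n.
At n = 10: a_10 = 2.

2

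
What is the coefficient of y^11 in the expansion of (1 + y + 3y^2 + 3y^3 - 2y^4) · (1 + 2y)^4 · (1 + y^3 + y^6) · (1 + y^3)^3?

(1 + y + 3y^2 + 3y^3 - 2y^4) has coefficients 1,1,3,3,-2 for degrees 0…4.
(1 + 2y)^4 has coefficients 1,8,24,32,16,0,0,0,0,0,0,0 for degrees 0…11.
Multiplying by (1 + y^3 + y^6) gives running coefficients 1,8,24,33,24,24,33,24,24,32,16,0 for degrees 0…11.
Finally multiplying by (1 + y^3)^3, the product of all factors after the first has coefficients 1,8,24,36,48,96,135,120,168,231,168,168 for degrees 0…11.
[y^11] = 1·168 + 1·168 + 3·231 + 3·168 − 2·120 = 1293.

1293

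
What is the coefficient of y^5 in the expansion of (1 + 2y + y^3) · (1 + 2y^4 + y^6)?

4

(1 + 2y + y^3) has coefficients 1,2,0,1 for degrees 0…3.
(1 + 2y^4 + y^6) has coefficients 1,0,0,0,2,0 for degrees 0…5.
[y^5] = 1·0 + 2·2 + 1·0 = 4.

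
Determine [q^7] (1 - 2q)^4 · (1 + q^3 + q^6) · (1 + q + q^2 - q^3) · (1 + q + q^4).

9

(1 - 2q)^4 has coefficients 1,-8,24,-32,16 for degrees 0…4.
(1 + q^3 + q^6) has coefficients 1,0,0,1,0,0,1,0 for degrees 0…7.
Multiplying by (1 + q + q^2 - q^3) gives running coefficients 1,1,1,0,1,1,0,1 for degrees 0…7.
Finally multiplying by (1 + q + q^4), the product of all factors after the first has coefficients 1,2,2,1,2,3,2,1 for degrees 0…7.
[q^7] = 1·1 − 8·2 + 24·3 − 32·2 + 16·1 = 9.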